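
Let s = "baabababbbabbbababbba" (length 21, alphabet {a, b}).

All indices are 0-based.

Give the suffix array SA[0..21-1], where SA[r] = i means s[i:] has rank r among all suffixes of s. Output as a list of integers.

rank | idx | suffix
   0 |  20 | a
   1 |   1 | aabababbbabbbababbba
   2 |   2 | abababbbabbbababbba
   3 |  14 | ababbba
   4 |   4 | ababbbabbbababbba
   5 |  16 | abbba
   6 |  10 | abbbababbba
   7 |   6 | abbbabbbababbba
   8 |  19 | ba
   9 |   0 | baabababbbabbbababbba
  10 |  13 | bababbba
  11 |   3 | bababbbabbbababbba
  12 |  15 | babbba
  13 |   9 | babbbababbba
  14 |   5 | babbbabbbababbba
  15 |  18 | bba
  16 |  12 | bbababbba
  17 |   8 | bbabbbababbba
  18 |  17 | bbba
  19 |  11 | bbbababbba
  20 |   7 | bbbabbbababbba

[20, 1, 2, 14, 4, 16, 10, 6, 19, 0, 13, 3, 15, 9, 5, 18, 12, 8, 17, 11, 7]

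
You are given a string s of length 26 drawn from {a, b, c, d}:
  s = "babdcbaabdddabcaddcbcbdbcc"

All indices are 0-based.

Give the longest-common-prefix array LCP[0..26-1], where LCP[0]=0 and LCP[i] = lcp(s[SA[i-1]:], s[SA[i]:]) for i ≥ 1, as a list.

[0, 1, 2, 3, 1, 0, 2, 1, 2, 2, 1, 2, 2, 0, 1, 1, 2, 2, 1, 0, 1, 1, 3, 1, 2, 2]

sorted suffixes:
  #0 SA[0]=6  'aabdddabcaddcbcbdbcc'
  #1 SA[1]=12  'abcaddcbcbdbcc'
  #2 SA[2]=1  'abdcbaabdddabcaddcbcbdbcc'
  #3 SA[3]=7  'abdddabcaddcbcbdbcc'
  #4 SA[4]=15  'addcbcbdbcc'
  #5 SA[5]=5  'baabdddabcaddcbcbdbcc'
  #6 SA[6]=0  'babdcbaabdddabcaddcbcbdbcc'
  #7 SA[7]=13  'bcaddcbcbdbcc'
  #8 SA[8]=19  'bcbdbcc'
  #9 SA[9]=23  'bcc'
  #10 SA[10]=21  'bdbcc'
  #11 SA[11]=2  'bdcbaabdddabcaddcbcbdbcc'
  #12 SA[12]=8  'bdddabcaddcbcbdbcc'
  #13 SA[13]=25  'c'
  #14 SA[14]=14  'caddcbcbdbcc'
  #15 SA[15]=4  'cbaabdddabcaddcbcbdbcc'
  #16 SA[16]=18  'cbcbdbcc'
  #17 SA[17]=20  'cbdbcc'
  #18 SA[18]=24  'cc'
  #19 SA[19]=11  'dabcaddcbcbdbcc'
  #20 SA[20]=22  'dbcc'
  #21 SA[21]=3  'dcbaabdddabcaddcbcbdbcc'
  #22 SA[22]=17  'dcbcbdbcc'
  #23 SA[23]=10  'ddabcaddcbcbdbcc'
  #24 SA[24]=16  'ddcbcbdbcc'
  #25 SA[25]=9  'dddabcaddcbcbdbcc'

SA = [6, 12, 1, 7, 15, 5, 0, 13, 19, 23, 21, 2, 8, 25, 14, 4, 18, 20, 24, 11, 22, 3, 17, 10, 16, 9]
i: (SA[i-1],SA[i]) lcp shared
  1: (6,12) 1 'a'
  2: (12,1) 2 'ab'
  3: (1,7) 3 'abd'
  4: (7,15) 1 'a'
  5: (15,5) 0 ''
  6: (5,0) 2 'ba'
  7: (0,13) 1 'b'
  8: (13,19) 2 'bc'
  9: (19,23) 2 'bc'
  10: (23,21) 1 'b'
  11: (21,2) 2 'bd'
  12: (2,8) 2 'bd'
  13: (8,25) 0 ''
  14: (25,14) 1 'c'
  15: (14,4) 1 'c'
  16: (4,18) 2 'cb'
  17: (18,20) 2 'cb'
  18: (20,24) 1 'c'
  19: (24,11) 0 ''
  20: (11,22) 1 'd'
  21: (22,3) 1 'd'
  22: (3,17) 3 'dcb'
  23: (17,10) 1 'd'
  24: (10,16) 2 'dd'
  25: (16,9) 2 'dd'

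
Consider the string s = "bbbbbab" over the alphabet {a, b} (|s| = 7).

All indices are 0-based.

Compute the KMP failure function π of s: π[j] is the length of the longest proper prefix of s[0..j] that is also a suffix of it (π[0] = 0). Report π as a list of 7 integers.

π[0] = 0
j=1 s[j]='b': π[1]=1 (border 'b')
j=2 s[j]='b': π[2]=2 (border 'bb')
j=3 s[j]='b': π[3]=3 (border 'bbb')
j=4 s[j]='b': π[4]=4 (border 'bbbb')
j=5 s[j]='a': k: 4→3→2→1→0; π[5]=0 (border '')
j=6 s[j]='b': π[6]=1 (border 'b')

[0, 1, 2, 3, 4, 0, 1]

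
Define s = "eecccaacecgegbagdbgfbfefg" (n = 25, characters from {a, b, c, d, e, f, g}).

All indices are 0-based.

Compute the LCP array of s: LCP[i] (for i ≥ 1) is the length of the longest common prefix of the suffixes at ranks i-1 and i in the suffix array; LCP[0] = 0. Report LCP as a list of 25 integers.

rank→(start, suffix):
  0 → (5, 'aacecgegbagdbgfbfefg')
  1 → (6, 'acecgegbagdbgfbfefg')
  2 → (14, 'agdbgfbfefg')
  3 → (13, 'bagdbgfbfefg')
  4 → (20, 'bfefg')
  5 → (17, 'bgfbfefg')
  6 → (4, 'caacecgegbagdbgfbfefg')
  7 → (3, 'ccaacecgegbagdbgfbfefg')
  8 → (2, 'cccaacecgegbagdbgfbfefg')
  9 → (7, 'cecgegbagdbgfbfefg')
  10 → (9, 'cgegbagdbgfbfefg')
  11 → (16, 'dbgfbfefg')
  12 → (1, 'ecccaacecgegbagdbgfbfefg')
  13 → (8, 'ecgegbagdbgfbfefg')
  14 → (0, 'eecccaacecgegbagdbgfbfefg')
  15 → (22, 'efg')
  16 → (11, 'egbagdbgfbfefg')
  17 → (19, 'fbfefg')
  18 → (21, 'fefg')
  19 → (23, 'fg')
  20 → (24, 'g')
  21 → (12, 'gbagdbgfbfefg')
  22 → (15, 'gdbgfbfefg')
  23 → (10, 'gegbagdbgfbfefg')
  24 → (18, 'gfbfefg')

SA = [5, 6, 14, 13, 20, 17, 4, 3, 2, 7, 9, 16, 1, 8, 0, 22, 11, 19, 21, 23, 24, 12, 15, 10, 18]
i: (SA[i-1],SA[i]) lcp shared
  1: (5,6) 1 'a'
  2: (6,14) 1 'a'
  3: (14,13) 0 ''
  4: (13,20) 1 'b'
  5: (20,17) 1 'b'
  6: (17,4) 0 ''
  7: (4,3) 1 'c'
  8: (3,2) 2 'cc'
  9: (2,7) 1 'c'
  10: (7,9) 1 'c'
  11: (9,16) 0 ''
  12: (16,1) 0 ''
  13: (1,8) 2 'ec'
  14: (8,0) 1 'e'
  15: (0,22) 1 'e'
  16: (22,11) 1 'e'
  17: (11,19) 0 ''
  18: (19,21) 1 'f'
  19: (21,23) 1 'f'
  20: (23,24) 0 ''
  21: (24,12) 1 'g'
  22: (12,15) 1 'g'
  23: (15,10) 1 'g'
  24: (10,18) 1 'g'

[0, 1, 1, 0, 1, 1, 0, 1, 2, 1, 1, 0, 0, 2, 1, 1, 1, 0, 1, 1, 0, 1, 1, 1, 1]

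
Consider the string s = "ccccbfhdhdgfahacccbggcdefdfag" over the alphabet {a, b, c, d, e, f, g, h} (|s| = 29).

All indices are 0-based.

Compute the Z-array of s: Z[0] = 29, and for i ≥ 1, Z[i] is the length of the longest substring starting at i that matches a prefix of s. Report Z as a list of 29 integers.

[29, 3, 2, 1, 0, 0, 0, 0, 0, 0, 0, 0, 0, 0, 0, 3, 2, 1, 0, 0, 0, 1, 0, 0, 0, 0, 0, 0, 0]

Z[0]=29
i=1: fresh scan; Z[1]=3 extend→box=[1,4)
i=2: min(r-i=2, Z[1]=3)=2; Z[2]=2
i=3: min(r-i=1, Z[2]=2)=1; Z[3]=1
i=4: fresh scan; Z[4]=0
i=5: fresh scan; Z[5]=0
i=6: fresh scan; Z[6]=0
i=7: fresh scan; Z[7]=0
i=8: fresh scan; Z[8]=0
i=9: fresh scan; Z[9]=0
i=10: fresh scan; Z[10]=0
i=11: fresh scan; Z[11]=0
i=12: fresh scan; Z[12]=0
i=13: fresh scan; Z[13]=0
i=14: fresh scan; Z[14]=0
i=15: fresh scan; Z[15]=3 extend→box=[15,18)
i=16: min(r-i=2, Z[1]=3)=2; Z[16]=2
i=17: min(r-i=1, Z[2]=2)=1; Z[17]=1
i=18: fresh scan; Z[18]=0
i=19: fresh scan; Z[19]=0
i=20: fresh scan; Z[20]=0
i=21: fresh scan; Z[21]=1 extend→box=[21,22)
i=22: fresh scan; Z[22]=0
i=23: fresh scan; Z[23]=0
i=24: fresh scan; Z[24]=0
i=25: fresh scan; Z[25]=0
i=26: fresh scan; Z[26]=0
i=27: fresh scan; Z[27]=0
i=28: fresh scan; Z[28]=0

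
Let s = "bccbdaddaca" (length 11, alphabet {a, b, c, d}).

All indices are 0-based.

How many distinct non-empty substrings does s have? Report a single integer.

58

rank→(start, suffix):
  0 → (10, 'a')
  1 → (8, 'aca')
  2 → (5, 'addaca')
  3 → (0, 'bccbdaddaca')
  4 → (3, 'bdaddaca')
  5 → (9, 'ca')
  6 → (2, 'cbdaddaca')
  7 → (1, 'ccbdaddaca')
  8 → (7, 'daca')
  9 → (4, 'daddaca')
  10 → (6, 'ddaca')

SA = [10, 8, 5, 0, 3, 9, 2, 1, 7, 4, 6]
[i] adj suffixes → lcp
  [1] 10/8 → 1 ('a')
  [2] 8/5 → 1 ('a')
  [3] 5/0 → 0 ('')
  [4] 0/3 → 1 ('b')
  [5] 3/9 → 0 ('')
  [6] 9/2 → 1 ('c')
  [7] 2/1 → 1 ('c')
  [8] 1/7 → 0 ('')
  [9] 7/4 → 2 ('da')
  [10] 4/6 → 1 ('d')

n(n+1)/2 = 11·12/2 = 66
Σ LCP = 0 + 1 + 1 + 0 + 1 + 0 + 1 + 1 + 0 + 2 + 1 = 8
distinct = 66 − 8 = 58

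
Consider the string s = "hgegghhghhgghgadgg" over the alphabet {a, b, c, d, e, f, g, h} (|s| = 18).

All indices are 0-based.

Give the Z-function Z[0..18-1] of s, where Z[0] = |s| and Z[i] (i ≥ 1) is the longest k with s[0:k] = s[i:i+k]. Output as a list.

Z[0]=18
i=1: outside box; Z[1]=0
i=2: outside box; Z[2]=0
i=3: outside box; Z[3]=0
i=4: outside box; Z[4]=0
i=5: outside box; Z[5]=1 scan→box=[5,6)
i=6: outside box; Z[6]=2 scan→box=[6,8)
i=7: min(r-i=1, Z[1]=0)=0; Z[7]=0
i=8: outside box; Z[8]=1 scan→box=[8,9)
i=9: outside box; Z[9]=2 scan→box=[9,11)
i=10: min(r-i=1, Z[1]=0)=0; Z[10]=0
i=11: outside box; Z[11]=0
i=12: outside box; Z[12]=2 scan→box=[12,14)
i=13: min(r-i=1, Z[1]=0)=0; Z[13]=0
i=14: outside box; Z[14]=0
i=15: outside box; Z[15]=0
i=16: outside box; Z[16]=0
i=17: outside box; Z[17]=0

[18, 0, 0, 0, 0, 1, 2, 0, 1, 2, 0, 0, 2, 0, 0, 0, 0, 0]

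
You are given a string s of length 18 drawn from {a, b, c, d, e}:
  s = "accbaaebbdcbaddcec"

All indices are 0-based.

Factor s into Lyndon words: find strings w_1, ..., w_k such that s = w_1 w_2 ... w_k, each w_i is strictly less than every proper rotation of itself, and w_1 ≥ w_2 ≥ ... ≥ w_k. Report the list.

emit factor 1: 'accb' (i=0, period=4)
emit factor 2: 'aaebbdcbaddcec' (i=4, period=14)

["accb", "aaebbdcbaddcec"]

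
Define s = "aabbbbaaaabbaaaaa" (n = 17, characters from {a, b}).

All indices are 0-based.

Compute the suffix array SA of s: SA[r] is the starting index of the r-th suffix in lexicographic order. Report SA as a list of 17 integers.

rank→(start, suffix):
  0 → (16, 'a')
  1 → (15, 'aa')
  2 → (14, 'aaa')
  3 → (13, 'aaaa')
  4 → (12, 'aaaaa')
  5 → (6, 'aaaabbaaaaa')
  6 → (7, 'aaabbaaaaa')
  7 → (8, 'aabbaaaaa')
  8 → (0, 'aabbbbaaaabbaaaaa')
  9 → (9, 'abbaaaaa')
  10 → (1, 'abbbbaaaabbaaaaa')
  11 → (11, 'baaaaa')
  12 → (5, 'baaaabbaaaaa')
  13 → (10, 'bbaaaaa')
  14 → (4, 'bbaaaabbaaaaa')
  15 → (3, 'bbbaaaabbaaaaa')
  16 → (2, 'bbbbaaaabbaaaaa')

[16, 15, 14, 13, 12, 6, 7, 8, 0, 9, 1, 11, 5, 10, 4, 3, 2]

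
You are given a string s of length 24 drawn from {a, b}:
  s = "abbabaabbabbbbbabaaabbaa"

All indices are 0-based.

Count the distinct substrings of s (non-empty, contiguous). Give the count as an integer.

232

rank | idx | suffix
   0 |  23 | a
   1 |  22 | aa
   2 |  17 | aaabbaa
   3 |  18 | aabbaa
   4 |   5 | aabbabbbbbabaaabbaa
   5 |  15 | abaaabbaa
   6 |   3 | abaabbabbbbbabaaabbaa
   7 |  19 | abbaa
   8 |   0 | abbabaabbabbbbbabaaabbaa
   9 |   6 | abbabbbbbabaaabbaa
  10 |   9 | abbbbbabaaabbaa
  11 |  21 | baa
  12 |  16 | baaabbaa
  13 |   4 | baabbabbbbbabaaabbaa
  14 |  14 | babaaabbaa
  15 |   2 | babaabbabbbbbabaaabbaa
  16 |   8 | babbbbbabaaabbaa
  17 |  20 | bbaa
  18 |  13 | bbabaaabbaa
  19 |   1 | bbabaabbabbbbbabaaabbaa
  20 |   7 | bbabbbbbabaaabbaa
  21 |  12 | bbbabaaabbaa
  22 |  11 | bbbbabaaabbaa
  23 |  10 | bbbbbabaaabbaa

SA = [23, 22, 17, 18, 5, 15, 3, 19, 0, 6, 9, 21, 16, 4, 14, 2, 8, 20, 13, 1, 7, 12, 11, 10]
i: (SA[i-1],SA[i]) lcp shared
  1: (23,22) 1 'a'
  2: (22,17) 2 'aa'
  3: (17,18) 2 'aa'
  4: (18,5) 5 'aabba'
  5: (5,15) 1 'a'
  6: (15,3) 4 'abaa'
  7: (3,19) 2 'ab'
  8: (19,0) 4 'abba'
  9: (0,6) 5 'abbab'
  10: (6,9) 3 'abb'
  11: (9,21) 0 ''
  12: (21,16) 3 'baa'
  13: (16,4) 3 'baa'
  14: (4,14) 2 'ba'
  15: (14,2) 5 'babaa'
  16: (2,8) 3 'bab'
  17: (8,20) 1 'b'
  18: (20,13) 3 'bba'
  19: (13,1) 6 'bbabaa'
  20: (1,7) 4 'bbab'
  21: (7,12) 2 'bb'
  22: (12,11) 3 'bbb'
  23: (11,10) 4 'bbbb'

n(n+1)/2 = 24·25/2 = 300
Σ LCP = 0 + 1 + 2 + 2 + 5 + 1 + 4 + 2 + 4 + 5 + 3 + 0 + 3 + 3 + 2 + 5 + 3 + 1 + 3 + 6 + 4 + 2 + 3 + 4 = 68
distinct = 300 − 68 = 232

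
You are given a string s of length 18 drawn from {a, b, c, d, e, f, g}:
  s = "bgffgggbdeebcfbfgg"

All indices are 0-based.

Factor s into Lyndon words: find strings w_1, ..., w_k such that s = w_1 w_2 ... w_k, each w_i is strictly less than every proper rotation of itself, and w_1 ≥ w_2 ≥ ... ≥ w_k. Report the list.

emit factor 1: 'bgffggg' (i=0, period=7)
emit factor 2: 'bdee' (i=7, period=4)
emit factor 3: 'bcfbfgg' (i=11, period=7)

["bgffggg", "bdee", "bcfbfgg"]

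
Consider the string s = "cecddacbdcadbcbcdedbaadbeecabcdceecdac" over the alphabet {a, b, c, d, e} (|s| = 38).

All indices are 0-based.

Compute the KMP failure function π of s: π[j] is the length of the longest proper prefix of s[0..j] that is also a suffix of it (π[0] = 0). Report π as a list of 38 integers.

π[0] = 0
j=1 s[j]='e': π[1]=0 (border '')
j=2 s[j]='c': π[2]=1 (border 'c')
j=3 s[j]='d': k: 1→0; π[3]=0 (border '')
j=4 s[j]='d': π[4]=0 (border '')
j=5 s[j]='a': π[5]=0 (border '')
j=6 s[j]='c': π[6]=1 (border 'c')
j=7 s[j]='b': k: 1→0; π[7]=0 (border '')
j=8 s[j]='d': π[8]=0 (border '')
j=9 s[j]='c': π[9]=1 (border 'c')
j=10 s[j]='a': k: 1→0; π[10]=0 (border '')
j=11 s[j]='d': π[11]=0 (border '')
j=12 s[j]='b': π[12]=0 (border '')
j=13 s[j]='c': π[13]=1 (border 'c')
j=14 s[j]='b': k: 1→0; π[14]=0 (border '')
j=15 s[j]='c': π[15]=1 (border 'c')
j=16 s[j]='d': k: 1→0; π[16]=0 (border '')
j=17 s[j]='e': π[17]=0 (border '')
j=18 s[j]='d': π[18]=0 (border '')
j=19 s[j]='b': π[19]=0 (border '')
j=20 s[j]='a': π[20]=0 (border '')
j=21 s[j]='a': π[21]=0 (border '')
j=22 s[j]='d': π[22]=0 (border '')
j=23 s[j]='b': π[23]=0 (border '')
j=24 s[j]='e': π[24]=0 (border '')
j=25 s[j]='e': π[25]=0 (border '')
j=26 s[j]='c': π[26]=1 (border 'c')
j=27 s[j]='a': k: 1→0; π[27]=0 (border '')
j=28 s[j]='b': π[28]=0 (border '')
j=29 s[j]='c': π[29]=1 (border 'c')
j=30 s[j]='d': k: 1→0; π[30]=0 (border '')
j=31 s[j]='c': π[31]=1 (border 'c')
j=32 s[j]='e': π[32]=2 (border 'ce')
j=33 s[j]='e': k: 2→0; π[33]=0 (border '')
j=34 s[j]='c': π[34]=1 (border 'c')
j=35 s[j]='d': k: 1→0; π[35]=0 (border '')
j=36 s[j]='a': π[36]=0 (border '')
j=37 s[j]='c': π[37]=1 (border 'c')

[0, 0, 1, 0, 0, 0, 1, 0, 0, 1, 0, 0, 0, 1, 0, 1, 0, 0, 0, 0, 0, 0, 0, 0, 0, 0, 1, 0, 0, 1, 0, 1, 2, 0, 1, 0, 0, 1]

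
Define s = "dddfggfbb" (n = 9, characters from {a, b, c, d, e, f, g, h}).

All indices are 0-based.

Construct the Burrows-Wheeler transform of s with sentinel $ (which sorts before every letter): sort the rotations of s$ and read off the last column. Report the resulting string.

bbf$ddgdgf

rank  rotation    last
    0  $dddfggfbb  b
    1  b$dddfggfb  b
    2  bb$dddfggf  f
    3  dddfggfbb$  $
    4  ddfggfbb$d  d
    5  dfggfbb$dd  d
    6  fbb$dddfgg  g
    7  fggfbb$ddd  d
    8  gfbb$dddfg  g
    9  ggfbb$dddf  f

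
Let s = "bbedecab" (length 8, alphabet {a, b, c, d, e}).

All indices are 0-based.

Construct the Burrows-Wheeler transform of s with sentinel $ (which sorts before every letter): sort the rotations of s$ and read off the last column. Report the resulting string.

rank  rotation   last
    0  $bbedecab  b
    1  ab$bbedec  c
    2  b$bbedeca  a
    3  bbedecab$  $
    4  bedecab$b  b
    5  cab$bbede  e
    6  decab$bbe  e
    7  ecab$bbed  d
    8  edecab$bb  b

bca$beedb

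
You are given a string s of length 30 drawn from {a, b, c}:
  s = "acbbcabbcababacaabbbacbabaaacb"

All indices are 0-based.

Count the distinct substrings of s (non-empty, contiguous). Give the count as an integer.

sorted suffixes:
  #0 SA[0]=25  'aaacb'
  #1 SA[1]=15  'aabbbacbabaaacb'
  #2 SA[2]=26  'aacb'
  #3 SA[3]=23  'abaaacb'
  #4 SA[4]=9  'ababacaabbbacbabaaacb'
  #5 SA[5]=11  'abacaabbbacbabaaacb'
  #6 SA[6]=16  'abbbacbabaaacb'
  #7 SA[7]=5  'abbcababacaabbbacbabaaacb'
  #8 SA[8]=13  'acaabbbacbabaaacb'
  #9 SA[9]=27  'acb'
  #10 SA[10]=20  'acbabaaacb'
  #11 SA[11]=0  'acbbcabbcababacaabbbacbabaaacb'
  #12 SA[12]=29  'b'
  #13 SA[13]=24  'baaacb'
  #14 SA[14]=22  'babaaacb'
  #15 SA[15]=10  'babacaabbbacbabaaacb'
  #16 SA[16]=12  'bacaabbbacbabaaacb'
  #17 SA[17]=19  'bacbabaaacb'
  #18 SA[18]=18  'bbacbabaaacb'
  #19 SA[19]=17  'bbbacbabaaacb'
  #20 SA[20]=6  'bbcababacaabbbacbabaaacb'
  #21 SA[21]=2  'bbcabbcababacaabbbacbabaaacb'
  #22 SA[22]=7  'bcababacaabbbacbabaaacb'
  #23 SA[23]=3  'bcabbcababacaabbbacbabaaacb'
  #24 SA[24]=14  'caabbbacbabaaacb'
  #25 SA[25]=8  'cababacaabbbacbabaaacb'
  #26 SA[26]=4  'cabbcababacaabbbacbabaaacb'
  #27 SA[27]=28  'cb'
  #28 SA[28]=21  'cbabaaacb'
  #29 SA[29]=1  'cbbcabbcababacaabbbacbabaaacb'

SA = [25, 15, 26, 23, 9, 11, 16, 5, 13, 27, 20, 0, 29, 24, 22, 10, 12, 19, 18, 17, 6, 2, 7, 3, 14, 8, 4, 28, 21, 1]
rank  pair      lcp
   1  s[25:],s[15:]  2  'aa'
   2  s[15:],s[26:]  2  'aa'
   3  s[26:],s[23:]  1  'a'
   4  s[23:],s[9:]  3  'aba'
   5  s[9:],s[11:]  3  'aba'
   6  s[11:],s[16:]  2  'ab'
   7  s[16:],s[5:]  3  'abb'
   8  s[5:],s[13:]  1  'a'
   9  s[13:],s[27:]  2  'ac'
  10  s[27:],s[20:]  3  'acb'
  11  s[20:],s[0:]  3  'acb'
  12  s[0:],s[29:]  0  ''
  13  s[29:],s[24:]  1  'b'
  14  s[24:],s[22:]  2  'ba'
  15  s[22:],s[10:]  4  'baba'
  16  s[10:],s[12:]  2  'ba'
  17  s[12:],s[19:]  3  'bac'
  18  s[19:],s[18:]  1  'b'
  19  s[18:],s[17:]  2  'bb'
  20  s[17:],s[6:]  2  'bb'
  21  s[6:],s[2:]  5  'bbcab'
  22  s[2:],s[7:]  1  'b'
  23  s[7:],s[3:]  4  'bcab'
  24  s[3:],s[14:]  0  ''
  25  s[14:],s[8:]  2  'ca'
  26  s[8:],s[4:]  3  'cab'
  27  s[4:],s[28:]  1  'c'
  28  s[28:],s[21:]  2  'cb'
  29  s[21:],s[1:]  2  'cb'

n(n+1)/2 = 30·31/2 = 465
Σ LCP = 0 + 2 + 2 + 1 + 3 + 3 + 2 + 3 + 1 + 2 + 3 + 3 + 0 + 1 + 2 + 4 + 2 + 3 + 1 + 2 + 2 + 5 + 1 + 4 + 0 + 2 + 3 + 1 + 2 + 2 = 62
distinct = 465 − 62 = 403

403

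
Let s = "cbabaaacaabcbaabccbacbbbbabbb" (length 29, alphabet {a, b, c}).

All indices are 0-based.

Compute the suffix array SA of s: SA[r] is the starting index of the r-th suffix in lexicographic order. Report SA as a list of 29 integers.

rank→(start, suffix):
  0 → (4, 'aaacaabcbaabccbacbbbbabbb')
  1 → (8, 'aabcbaabccbacbbbbabbb')
  2 → (13, 'aabccbacbbbbabbb')
  3 → (5, 'aacaabcbaabccbacbbbbabbb')
  4 → (2, 'abaaacaabcbaabccbacbbbbabbb')
  5 → (25, 'abbb')
  6 → (9, 'abcbaabccbacbbbbabbb')
  7 → (14, 'abccbacbbbbabbb')
  8 → (6, 'acaabcbaabccbacbbbbabbb')
  9 → (19, 'acbbbbabbb')
  10 → (28, 'b')
  11 → (3, 'baaacaabcbaabccbacbbbbabbb')
  12 → (12, 'baabccbacbbbbabbb')
  13 → (1, 'babaaacaabcbaabccbacbbbbabbb')
  14 → (24, 'babbb')
  15 → (18, 'bacbbbbabbb')
  16 → (27, 'bb')
  17 → (23, 'bbabbb')
  18 → (26, 'bbb')
  19 → (22, 'bbbabbb')
  20 → (21, 'bbbbabbb')
  21 → (10, 'bcbaabccbacbbbbabbb')
  22 → (15, 'bccbacbbbbabbb')
  23 → (7, 'caabcbaabccbacbbbbabbb')
  24 → (11, 'cbaabccbacbbbbabbb')
  25 → (0, 'cbabaaacaabcbaabccbacbbbbabbb')
  26 → (17, 'cbacbbbbabbb')
  27 → (20, 'cbbbbabbb')
  28 → (16, 'ccbacbbbbabbb')

[4, 8, 13, 5, 2, 25, 9, 14, 6, 19, 28, 3, 12, 1, 24, 18, 27, 23, 26, 22, 21, 10, 15, 7, 11, 0, 17, 20, 16]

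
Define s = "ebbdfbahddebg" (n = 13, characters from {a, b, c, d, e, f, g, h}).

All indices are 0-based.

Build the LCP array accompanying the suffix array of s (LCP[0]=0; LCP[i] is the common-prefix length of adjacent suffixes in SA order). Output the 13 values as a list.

[0, 0, 1, 1, 1, 0, 1, 1, 0, 2, 0, 0, 0]

rank→(start, suffix):
  0 → (6, 'ahddebg')
  1 → (5, 'bahddebg')
  2 → (1, 'bbdfbahddebg')
  3 → (2, 'bdfbahddebg')
  4 → (11, 'bg')
  5 → (8, 'ddebg')
  6 → (9, 'debg')
  7 → (3, 'dfbahddebg')
  8 → (0, 'ebbdfbahddebg')
  9 → (10, 'ebg')
  10 → (4, 'fbahddebg')
  11 → (12, 'g')
  12 → (7, 'hddebg')

SA = [6, 5, 1, 2, 11, 8, 9, 3, 0, 10, 4, 12, 7]
[i] adj suffixes → lcp
  [1] 6/5 → 0 ('')
  [2] 5/1 → 1 ('b')
  [3] 1/2 → 1 ('b')
  [4] 2/11 → 1 ('b')
  [5] 11/8 → 0 ('')
  [6] 8/9 → 1 ('d')
  [7] 9/3 → 1 ('d')
  [8] 3/0 → 0 ('')
  [9] 0/10 → 2 ('eb')
  [10] 10/4 → 0 ('')
  [11] 4/12 → 0 ('')
  [12] 12/7 → 0 ('')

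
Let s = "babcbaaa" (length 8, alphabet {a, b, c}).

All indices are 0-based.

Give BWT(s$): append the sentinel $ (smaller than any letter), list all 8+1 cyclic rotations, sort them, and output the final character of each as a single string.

rank  rotation   last
    0  $babcbaaa  a
    1  a$babcbaa  a
    2  aa$babcba  a
    3  aaa$babcb  b
    4  abcbaaa$b  b
    5  baaa$babc  c
    6  babcbaaa$  $
    7  bcbaaa$ba  a
    8  cbaaa$bab  b

aaabbc$ab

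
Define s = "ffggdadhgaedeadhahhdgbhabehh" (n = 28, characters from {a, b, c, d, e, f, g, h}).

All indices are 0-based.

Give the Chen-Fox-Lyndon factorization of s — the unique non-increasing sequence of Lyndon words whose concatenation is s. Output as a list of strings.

emit factor 1: 'ffgg' (i=0, period=4)
emit factor 2: 'd' (i=4, period=1)
emit factor 3: 'adhgaede' (i=5, period=8)
emit factor 4: 'adhahhdgbh' (i=13, period=10)
emit factor 5: 'abehh' (i=23, period=5)

["ffgg", "d", "adhgaede", "adhahhdgbh", "abehh"]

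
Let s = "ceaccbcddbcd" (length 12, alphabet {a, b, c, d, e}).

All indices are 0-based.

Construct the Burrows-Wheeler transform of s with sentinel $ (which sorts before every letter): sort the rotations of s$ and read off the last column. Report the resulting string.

rank  rotation       last
    0  $ceaccbcddbcd  d
    1  accbcddbcd$ce  e
    2  bcd$ceaccbcdd  d
    3  bcddbcd$ceacc  c
    4  cbcddbcd$ceac  c
    5  ccbcddbcd$cea  a
    6  cd$ceaccbcddb  b
    7  cddbcd$ceaccb  b
    8  ceaccbcddbcd$  $
    9  d$ceaccbcddbc  c
   10  dbcd$ceaccbcd  d
   11  ddbcd$ceaccbc  c
   12  eaccbcddbcd$c  c

dedccabb$cdcc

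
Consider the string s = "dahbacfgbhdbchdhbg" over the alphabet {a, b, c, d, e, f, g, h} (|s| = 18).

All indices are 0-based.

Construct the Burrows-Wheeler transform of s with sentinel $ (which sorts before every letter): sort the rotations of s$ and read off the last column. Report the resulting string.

rank  rotation             last
    0  $dahbacfgbhdbchdhbg  g
    1  acfgbhdbchdhbg$dahb  b
    2  ahbacfgbhdbchdhbg$d  d
    3  bacfgbhdbchdhbg$dah  h
    4  bchdhbg$dahbacfgbhd  d
    5  bg$dahbacfgbhdbchdh  h
    6  bhdbchdhbg$dahbacfg  g
    7  cfgbhdbchdhbg$dahba  a
    8  chdhbg$dahbacfgbhdb  b
    9  dahbacfgbhdbchdhbg$  $
   10  dbchdhbg$dahbacfgbh  h
   11  dhbg$dahbacfgbhdbch  h
   12  fgbhdbchdhbg$dahbac  c
   13  g$dahbacfgbhdbchdhb  b
   14  gbhdbchdhbg$dahbacf  f
   15  hbacfgbhdbchdhbg$da  a
   16  hbg$dahbacfgbhdbchd  d
   17  hdbchdhbg$dahbacfgb  b
   18  hdhbg$dahbacfgbhdbc  c

gbdhdhgab$hhcbfadbc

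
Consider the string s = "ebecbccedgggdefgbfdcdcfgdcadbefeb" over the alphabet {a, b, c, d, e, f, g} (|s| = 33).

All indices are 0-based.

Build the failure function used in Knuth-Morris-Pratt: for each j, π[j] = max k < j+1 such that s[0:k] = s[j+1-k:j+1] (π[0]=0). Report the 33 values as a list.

[0, 0, 1, 0, 0, 0, 0, 1, 0, 0, 0, 0, 0, 1, 0, 0, 0, 0, 0, 0, 0, 0, 0, 0, 0, 0, 0, 0, 0, 1, 0, 1, 2]

π[0] = 0
j=1 s[j]='b': π[1]=0 (border '')
j=2 s[j]='e': π[2]=1 (border 'e')
j=3 s[j]='c': k: 1→0; π[3]=0 (border '')
j=4 s[j]='b': π[4]=0 (border '')
j=5 s[j]='c': π[5]=0 (border '')
j=6 s[j]='c': π[6]=0 (border '')
j=7 s[j]='e': π[7]=1 (border 'e')
j=8 s[j]='d': k: 1→0; π[8]=0 (border '')
j=9 s[j]='g': π[9]=0 (border '')
j=10 s[j]='g': π[10]=0 (border '')
j=11 s[j]='g': π[11]=0 (border '')
j=12 s[j]='d': π[12]=0 (border '')
j=13 s[j]='e': π[13]=1 (border 'e')
j=14 s[j]='f': k: 1→0; π[14]=0 (border '')
j=15 s[j]='g': π[15]=0 (border '')
j=16 s[j]='b': π[16]=0 (border '')
j=17 s[j]='f': π[17]=0 (border '')
j=18 s[j]='d': π[18]=0 (border '')
j=19 s[j]='c': π[19]=0 (border '')
j=20 s[j]='d': π[20]=0 (border '')
j=21 s[j]='c': π[21]=0 (border '')
j=22 s[j]='f': π[22]=0 (border '')
j=23 s[j]='g': π[23]=0 (border '')
j=24 s[j]='d': π[24]=0 (border '')
j=25 s[j]='c': π[25]=0 (border '')
j=26 s[j]='a': π[26]=0 (border '')
j=27 s[j]='d': π[27]=0 (border '')
j=28 s[j]='b': π[28]=0 (border '')
j=29 s[j]='e': π[29]=1 (border 'e')
j=30 s[j]='f': k: 1→0; π[30]=0 (border '')
j=31 s[j]='e': π[31]=1 (border 'e')
j=32 s[j]='b': π[32]=2 (border 'eb')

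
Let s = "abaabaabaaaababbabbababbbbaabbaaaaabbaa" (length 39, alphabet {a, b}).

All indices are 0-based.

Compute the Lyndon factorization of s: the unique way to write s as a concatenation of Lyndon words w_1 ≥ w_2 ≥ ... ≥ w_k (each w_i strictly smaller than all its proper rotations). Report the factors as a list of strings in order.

["ab", "aab", "aab", "aaaababbabbababbbbaabb", "aaaaabb", "a", "a"]

emit factor 1: 'ab' (i=0, period=2)
emit factor 2: 'aab' (i=2, period=3)
emit factor 3: 'aab' (i=5, period=3)
emit factor 4: 'aaaababbabbababbbbaabb' (i=8, period=22)
emit factor 5: 'aaaaabb' (i=30, period=7)
emit factor 6: 'a' (i=37, period=1)
emit factor 7: 'a' (i=38, period=1)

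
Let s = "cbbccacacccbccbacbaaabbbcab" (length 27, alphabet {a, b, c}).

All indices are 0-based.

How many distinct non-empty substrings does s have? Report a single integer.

332

rank | idx | suffix
   0 |  18 | aaabbbcab
   1 |  19 | aabbbcab
   2 |  25 | ab
   3 |  20 | abbbcab
   4 |   5 | acacccbccbacbaaabbbcab
   5 |  15 | acbaaabbbcab
   6 |   7 | acccbccbacbaaabbbcab
   7 |  26 | b
   8 |  17 | baaabbbcab
   9 |  14 | bacbaaabbbcab
  10 |  21 | bbbcab
  11 |  22 | bbcab
  12 |   1 | bbccacacccbccbacbaaabbbcab
  13 |  23 | bcab
  14 |   2 | bccacacccbccbacbaaabbbcab
  15 |  11 | bccbacbaaabbbcab
  16 |  24 | cab
  17 |   4 | cacacccbccbacbaaabbbcab
  18 |   6 | cacccbccbacbaaabbbcab
  19 |  16 | cbaaabbbcab
  20 |  13 | cbacbaaabbbcab
  21 |   0 | cbbccacacccbccbacbaaabbbcab
  22 |  10 | cbccbacbaaabbbcab
  23 |   3 | ccacacccbccbacbaaabbbcab
  24 |  12 | ccbacbaaabbbcab
  25 |   9 | ccbccbacbaaabbbcab
  26 |   8 | cccbccbacbaaabbbcab

SA = [18, 19, 25, 20, 5, 15, 7, 26, 17, 14, 21, 22, 1, 23, 2, 11, 24, 4, 6, 16, 13, 0, 10, 3, 12, 9, 8]
i: (SA[i-1],SA[i]) lcp shared
  1: (18,19) 2 'aa'
  2: (19,25) 1 'a'
  3: (25,20) 2 'ab'
  4: (20,5) 1 'a'
  5: (5,15) 2 'ac'
  6: (15,7) 2 'ac'
  7: (7,26) 0 ''
  8: (26,17) 1 'b'
  9: (17,14) 2 'ba'
  10: (14,21) 1 'b'
  11: (21,22) 2 'bb'
  12: (22,1) 3 'bbc'
  13: (1,23) 1 'b'
  14: (23,2) 2 'bc'
  15: (2,11) 3 'bcc'
  16: (11,24) 0 ''
  17: (24,4) 2 'ca'
  18: (4,6) 3 'cac'
  19: (6,16) 1 'c'
  20: (16,13) 3 'cba'
  21: (13,0) 2 'cb'
  22: (0,10) 2 'cb'
  23: (10,3) 1 'c'
  24: (3,12) 2 'cc'
  25: (12,9) 3 'ccb'
  26: (9,8) 2 'cc'

n(n+1)/2 = 27·28/2 = 378
Σ LCP = 0 + 2 + 1 + 2 + 1 + 2 + 2 + 0 + 1 + 2 + 1 + 2 + 3 + 1 + 2 + 3 + 0 + 2 + 3 + 1 + 3 + 2 + 2 + 1 + 2 + 3 + 2 = 46
distinct = 378 − 46 = 332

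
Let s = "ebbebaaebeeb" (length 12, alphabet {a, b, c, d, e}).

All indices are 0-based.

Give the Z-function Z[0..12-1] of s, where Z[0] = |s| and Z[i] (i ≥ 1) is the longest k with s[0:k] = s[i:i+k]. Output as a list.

Z[0]=12
i=1: i≥r, start 0; Z[1]=0
i=2: i≥r, start 0; Z[2]=0
i=3: i≥r, start 0; Z[3]=2 scan→box=[3,5)
i=4: min(r-i=1, Z[1]=0)=0; Z[4]=0
i=5: i≥r, start 0; Z[5]=0
i=6: i≥r, start 0; Z[6]=0
i=7: i≥r, start 0; Z[7]=2 scan→box=[7,9)
i=8: min(r-i=1, Z[1]=0)=0; Z[8]=0
i=9: i≥r, start 0; Z[9]=1 scan→box=[9,10)
i=10: i≥r, start 0; Z[10]=2 scan→box=[10,12)
i=11: min(r-i=1, Z[1]=0)=0; Z[11]=0

[12, 0, 0, 2, 0, 0, 0, 2, 0, 1, 2, 0]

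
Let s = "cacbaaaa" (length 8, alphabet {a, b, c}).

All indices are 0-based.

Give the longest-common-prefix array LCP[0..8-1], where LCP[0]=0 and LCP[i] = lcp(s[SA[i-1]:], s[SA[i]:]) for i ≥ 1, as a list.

sorted suffixes:
  #0 SA[0]=7  'a'
  #1 SA[1]=6  'aa'
  #2 SA[2]=5  'aaa'
  #3 SA[3]=4  'aaaa'
  #4 SA[4]=1  'acbaaaa'
  #5 SA[5]=3  'baaaa'
  #6 SA[6]=0  'cacbaaaa'
  #7 SA[7]=2  'cbaaaa'

SA = [7, 6, 5, 4, 1, 3, 0, 2]
i: (SA[i-1],SA[i]) lcp shared
  1: (7,6) 1 'a'
  2: (6,5) 2 'aa'
  3: (5,4) 3 'aaa'
  4: (4,1) 1 'a'
  5: (1,3) 0 ''
  6: (3,0) 0 ''
  7: (0,2) 1 'c'

[0, 1, 2, 3, 1, 0, 0, 1]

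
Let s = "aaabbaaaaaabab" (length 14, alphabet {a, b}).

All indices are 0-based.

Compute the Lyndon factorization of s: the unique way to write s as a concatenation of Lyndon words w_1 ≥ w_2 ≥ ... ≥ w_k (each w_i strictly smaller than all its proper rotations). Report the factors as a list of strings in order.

["aaabb", "aaaaaabab"]

emit factor 1: 'aaabb' (i=0, period=5)
emit factor 2: 'aaaaaabab' (i=5, period=9)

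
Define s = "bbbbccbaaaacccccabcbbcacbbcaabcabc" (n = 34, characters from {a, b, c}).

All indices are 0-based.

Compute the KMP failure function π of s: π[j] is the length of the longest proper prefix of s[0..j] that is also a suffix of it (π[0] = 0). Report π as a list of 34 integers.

π[0] = 0
j=1 s[j]='b': π[1]=1 (border 'b')
j=2 s[j]='b': π[2]=2 (border 'bb')
j=3 s[j]='b': π[3]=3 (border 'bbb')
j=4 s[j]='c': k: 3→2→1→0; π[4]=0 (border '')
j=5 s[j]='c': π[5]=0 (border '')
j=6 s[j]='b': π[6]=1 (border 'b')
j=7 s[j]='a': k: 1→0; π[7]=0 (border '')
j=8 s[j]='a': π[8]=0 (border '')
j=9 s[j]='a': π[9]=0 (border '')
j=10 s[j]='a': π[10]=0 (border '')
j=11 s[j]='c': π[11]=0 (border '')
j=12 s[j]='c': π[12]=0 (border '')
j=13 s[j]='c': π[13]=0 (border '')
j=14 s[j]='c': π[14]=0 (border '')
j=15 s[j]='c': π[15]=0 (border '')
j=16 s[j]='a': π[16]=0 (border '')
j=17 s[j]='b': π[17]=1 (border 'b')
j=18 s[j]='c': k: 1→0; π[18]=0 (border '')
j=19 s[j]='b': π[19]=1 (border 'b')
j=20 s[j]='b': π[20]=2 (border 'bb')
j=21 s[j]='c': k: 2→1→0; π[21]=0 (border '')
j=22 s[j]='a': π[22]=0 (border '')
j=23 s[j]='c': π[23]=0 (border '')
j=24 s[j]='b': π[24]=1 (border 'b')
j=25 s[j]='b': π[25]=2 (border 'bb')
j=26 s[j]='c': k: 2→1→0; π[26]=0 (border '')
j=27 s[j]='a': π[27]=0 (border '')
j=28 s[j]='a': π[28]=0 (border '')
j=29 s[j]='b': π[29]=1 (border 'b')
j=30 s[j]='c': k: 1→0; π[30]=0 (border '')
j=31 s[j]='a': π[31]=0 (border '')
j=32 s[j]='b': π[32]=1 (border 'b')
j=33 s[j]='c': k: 1→0; π[33]=0 (border '')

[0, 1, 2, 3, 0, 0, 1, 0, 0, 0, 0, 0, 0, 0, 0, 0, 0, 1, 0, 1, 2, 0, 0, 0, 1, 2, 0, 0, 0, 1, 0, 0, 1, 0]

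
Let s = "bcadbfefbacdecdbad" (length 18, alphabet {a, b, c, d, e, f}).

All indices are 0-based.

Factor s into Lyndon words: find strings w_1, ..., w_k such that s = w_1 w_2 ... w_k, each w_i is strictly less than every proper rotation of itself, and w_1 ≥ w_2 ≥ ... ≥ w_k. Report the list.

emit factor 1: 'bc' (i=0, period=2)
emit factor 2: 'adbfefb' (i=2, period=7)
emit factor 3: 'acdecdbad' (i=9, period=9)

["bc", "adbfefb", "acdecdbad"]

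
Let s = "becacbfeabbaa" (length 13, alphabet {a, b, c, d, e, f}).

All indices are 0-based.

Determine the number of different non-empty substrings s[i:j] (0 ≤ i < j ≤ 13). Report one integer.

rank | idx | suffix
   0 |  12 | a
   1 |  11 | aa
   2 |   8 | abbaa
   3 |   3 | acbfeabbaa
   4 |  10 | baa
   5 |   9 | bbaa
   6 |   0 | becacbfeabbaa
   7 |   5 | bfeabbaa
   8 |   2 | cacbfeabbaa
   9 |   4 | cbfeabbaa
  10 |   7 | eabbaa
  11 |   1 | ecacbfeabbaa
  12 |   6 | feabbaa

SA = [12, 11, 8, 3, 10, 9, 0, 5, 2, 4, 7, 1, 6]
rank  pair      lcp
   1  s[12:],s[11:]  1  'a'
   2  s[11:],s[8:]  1  'a'
   3  s[8:],s[3:]  1  'a'
   4  s[3:],s[10:]  0  ''
   5  s[10:],s[9:]  1  'b'
   6  s[9:],s[0:]  1  'b'
   7  s[0:],s[5:]  1  'b'
   8  s[5:],s[2:]  0  ''
   9  s[2:],s[4:]  1  'c'
  10  s[4:],s[7:]  0  ''
  11  s[7:],s[1:]  1  'e'
  12  s[1:],s[6:]  0  ''

n(n+1)/2 = 13·14/2 = 91
Σ LCP = 0 + 1 + 1 + 1 + 0 + 1 + 1 + 1 + 0 + 1 + 0 + 1 + 0 = 8
distinct = 91 − 8 = 83

83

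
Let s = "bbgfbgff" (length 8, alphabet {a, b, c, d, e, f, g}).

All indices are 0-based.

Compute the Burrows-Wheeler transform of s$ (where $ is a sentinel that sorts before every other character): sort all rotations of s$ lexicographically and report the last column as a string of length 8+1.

f$bffggbb

rank  rotation   last
    0  $bbgfbgff  f
    1  bbgfbgff$  $
    2  bgfbgff$b  b
    3  bgff$bbgf  f
    4  f$bbgfbgf  f
    5  fbgff$bbg  g
    6  ff$bbgfbg  g
    7  gfbgff$bb  b
    8  gff$bbgfb  b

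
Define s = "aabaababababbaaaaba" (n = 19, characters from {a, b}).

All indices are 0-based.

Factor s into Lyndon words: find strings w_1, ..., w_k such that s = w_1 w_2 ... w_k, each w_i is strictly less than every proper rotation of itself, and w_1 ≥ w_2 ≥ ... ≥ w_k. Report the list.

emit factor 1: 'aabaababababb' (i=0, period=13)
emit factor 2: 'aaaab' (i=13, period=5)
emit factor 3: 'a' (i=18, period=1)

["aabaababababb", "aaaab", "a"]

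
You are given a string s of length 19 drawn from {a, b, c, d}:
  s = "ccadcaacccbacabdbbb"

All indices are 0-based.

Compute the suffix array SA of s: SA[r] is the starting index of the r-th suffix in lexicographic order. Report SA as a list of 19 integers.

sorted suffixes:
  #0 SA[0]=5  'aacccbacabdbbb'
  #1 SA[1]=13  'abdbbb'
  #2 SA[2]=11  'acabdbbb'
  #3 SA[3]=6  'acccbacabdbbb'
  #4 SA[4]=2  'adcaacccbacabdbbb'
  #5 SA[5]=18  'b'
  #6 SA[6]=10  'bacabdbbb'
  #7 SA[7]=17  'bb'
  #8 SA[8]=16  'bbb'
  #9 SA[9]=14  'bdbbb'
  #10 SA[10]=4  'caacccbacabdbbb'
  #11 SA[11]=12  'cabdbbb'
  #12 SA[12]=1  'cadcaacccbacabdbbb'
  #13 SA[13]=9  'cbacabdbbb'
  #14 SA[14]=0  'ccadcaacccbacabdbbb'
  #15 SA[15]=8  'ccbacabdbbb'
  #16 SA[16]=7  'cccbacabdbbb'
  #17 SA[17]=15  'dbbb'
  #18 SA[18]=3  'dcaacccbacabdbbb'

[5, 13, 11, 6, 2, 18, 10, 17, 16, 14, 4, 12, 1, 9, 0, 8, 7, 15, 3]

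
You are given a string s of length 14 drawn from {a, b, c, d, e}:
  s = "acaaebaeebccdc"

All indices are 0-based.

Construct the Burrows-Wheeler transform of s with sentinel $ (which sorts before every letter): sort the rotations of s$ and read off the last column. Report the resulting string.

rank  rotation         last
    0  $acaaebaeebccdc  c
    1  aaebaeebccdc$ac  c
    2  acaaebaeebccdc$  $
    3  aebaeebccdc$aca  a
    4  aeebccdc$acaaeb  b
    5  baeebccdc$acaae  e
    6  bccdc$acaaebaee  e
    7  c$acaaebaeebccd  d
    8  caaebaeebccdc$a  a
    9  ccdc$acaaebaeeb  b
   10  cdc$acaaebaeebc  c
   11  dc$acaaebaeebcc  c
   12  ebaeebccdc$acaa  a
   13  ebccdc$acaaebae  e
   14  eebccdc$acaaeba  a

cc$abeedabccaea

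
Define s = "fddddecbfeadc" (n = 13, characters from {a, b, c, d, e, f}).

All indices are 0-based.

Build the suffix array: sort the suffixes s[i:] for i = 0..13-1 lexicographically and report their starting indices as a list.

sorted suffixes:
  #0 SA[0]=10  'adc'
  #1 SA[1]=7  'bfeadc'
  #2 SA[2]=12  'c'
  #3 SA[3]=6  'cbfeadc'
  #4 SA[4]=11  'dc'
  #5 SA[5]=1  'ddddecbfeadc'
  #6 SA[6]=2  'dddecbfeadc'
  #7 SA[7]=3  'ddecbfeadc'
  #8 SA[8]=4  'decbfeadc'
  #9 SA[9]=9  'eadc'
  #10 SA[10]=5  'ecbfeadc'
  #11 SA[11]=0  'fddddecbfeadc'
  #12 SA[12]=8  'feadc'

[10, 7, 12, 6, 11, 1, 2, 3, 4, 9, 5, 0, 8]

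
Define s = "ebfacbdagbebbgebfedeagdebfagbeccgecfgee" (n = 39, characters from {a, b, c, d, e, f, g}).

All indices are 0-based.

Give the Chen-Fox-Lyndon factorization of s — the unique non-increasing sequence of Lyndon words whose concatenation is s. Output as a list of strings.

["e", "bf", "acbdagbebbgebfedeagdebfagbeccgecfgee"]

emit factor 1: 'e' (i=0, period=1)
emit factor 2: 'bf' (i=1, period=2)
emit factor 3: 'acbdagbebbgebfedeagdebfagbeccgecfgee' (i=3, period=36)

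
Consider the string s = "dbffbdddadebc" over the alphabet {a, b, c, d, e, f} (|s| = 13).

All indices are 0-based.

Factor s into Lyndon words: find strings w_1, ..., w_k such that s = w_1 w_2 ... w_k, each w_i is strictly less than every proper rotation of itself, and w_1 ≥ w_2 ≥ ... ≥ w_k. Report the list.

emit factor 1: 'd' (i=0, period=1)
emit factor 2: 'bff' (i=1, period=3)
emit factor 3: 'bddd' (i=4, period=4)
emit factor 4: 'adebc' (i=8, period=5)

["d", "bff", "bddd", "adebc"]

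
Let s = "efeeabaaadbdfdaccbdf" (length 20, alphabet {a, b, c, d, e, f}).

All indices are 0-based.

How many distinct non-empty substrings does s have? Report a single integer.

sorted suffixes:
  #0 SA[0]=6  'aaadbdfdaccbdf'
  #1 SA[1]=7  'aadbdfdaccbdf'
  #2 SA[2]=4  'abaaadbdfdaccbdf'
  #3 SA[3]=14  'accbdf'
  #4 SA[4]=8  'adbdfdaccbdf'
  #5 SA[5]=5  'baaadbdfdaccbdf'
  #6 SA[6]=17  'bdf'
  #7 SA[7]=10  'bdfdaccbdf'
  #8 SA[8]=16  'cbdf'
  #9 SA[9]=15  'ccbdf'
  #10 SA[10]=13  'daccbdf'
  #11 SA[11]=9  'dbdfdaccbdf'
  #12 SA[12]=18  'df'
  #13 SA[13]=11  'dfdaccbdf'
  #14 SA[14]=3  'eabaaadbdfdaccbdf'
  #15 SA[15]=2  'eeabaaadbdfdaccbdf'
  #16 SA[16]=0  'efeeabaaadbdfdaccbdf'
  #17 SA[17]=19  'f'
  #18 SA[18]=12  'fdaccbdf'
  #19 SA[19]=1  'feeabaaadbdfdaccbdf'

SA = [6, 7, 4, 14, 8, 5, 17, 10, 16, 15, 13, 9, 18, 11, 3, 2, 0, 19, 12, 1]
rank  pair      lcp
   1  s[6:],s[7:]  2  'aa'
   2  s[7:],s[4:]  1  'a'
   3  s[4:],s[14:]  1  'a'
   4  s[14:],s[8:]  1  'a'
   5  s[8:],s[5:]  0  ''
   6  s[5:],s[17:]  1  'b'
   7  s[17:],s[10:]  3  'bdf'
   8  s[10:],s[16:]  0  ''
   9  s[16:],s[15:]  1  'c'
  10  s[15:],s[13:]  0  ''
  11  s[13:],s[9:]  1  'd'
  12  s[9:],s[18:]  1  'd'
  13  s[18:],s[11:]  2  'df'
  14  s[11:],s[3:]  0  ''
  15  s[3:],s[2:]  1  'e'
  16  s[2:],s[0:]  1  'e'
  17  s[0:],s[19:]  0  ''
  18  s[19:],s[12:]  1  'f'
  19  s[12:],s[1:]  1  'f'

n(n+1)/2 = 20·21/2 = 210
Σ LCP = 0 + 2 + 1 + 1 + 1 + 0 + 1 + 3 + 0 + 1 + 0 + 1 + 1 + 2 + 0 + 1 + 1 + 0 + 1 + 1 = 18
distinct = 210 − 18 = 192

192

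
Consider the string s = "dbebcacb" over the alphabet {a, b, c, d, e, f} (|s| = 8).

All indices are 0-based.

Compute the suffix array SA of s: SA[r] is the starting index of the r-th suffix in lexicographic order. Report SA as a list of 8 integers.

[5, 7, 3, 1, 4, 6, 0, 2]

rank→(start, suffix):
  0 → (5, 'acb')
  1 → (7, 'b')
  2 → (3, 'bcacb')
  3 → (1, 'bebcacb')
  4 → (4, 'cacb')
  5 → (6, 'cb')
  6 → (0, 'dbebcacb')
  7 → (2, 'ebcacb')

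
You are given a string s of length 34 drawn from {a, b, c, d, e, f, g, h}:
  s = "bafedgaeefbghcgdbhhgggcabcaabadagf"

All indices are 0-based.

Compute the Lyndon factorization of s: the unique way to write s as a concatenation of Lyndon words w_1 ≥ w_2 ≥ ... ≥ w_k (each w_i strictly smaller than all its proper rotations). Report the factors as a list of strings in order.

["b", "afedg", "aeefbghcgdbhhgggc", "abc", "aabadagf"]

emit factor 1: 'b' (i=0, period=1)
emit factor 2: 'afedg' (i=1, period=5)
emit factor 3: 'aeefbghcgdbhhgggc' (i=6, period=17)
emit factor 4: 'abc' (i=23, period=3)
emit factor 5: 'aabadagf' (i=26, period=8)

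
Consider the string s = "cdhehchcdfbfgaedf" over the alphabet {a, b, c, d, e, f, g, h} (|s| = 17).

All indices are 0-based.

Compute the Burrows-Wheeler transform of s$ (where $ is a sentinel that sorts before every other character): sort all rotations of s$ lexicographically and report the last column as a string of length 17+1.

fgfh$heccahddbfced

rank  rotation            last
    0  $cdhehchcdfbfgaedf  f
    1  aedf$cdhehchcdfbfg  g
    2  bfgaedf$cdhehchcdf  f
    3  cdfbfgaedf$cdhehch  h
    4  cdhehchcdfbfgaedf$  $
    5  chcdfbfgaedf$cdheh  h
    6  df$cdhehchcdfbfgae  e
    7  dfbfgaedf$cdhehchc  c
    8  dhehchcdfbfgaedf$c  c
    9  edf$cdhehchcdfbfga  a
   10  ehchcdfbfgaedf$cdh  h
   11  f$cdhehchcdfbfgaed  d
   12  fbfgaedf$cdhehchcd  d
   13  fgaedf$cdhehchcdfb  b
   14  gaedf$cdhehchcdfbf  f
   15  hcdfbfgaedf$cdhehc  c
   16  hchcdfbfgaedf$cdhe  e
   17  hehchcdfbfgaedf$cd  d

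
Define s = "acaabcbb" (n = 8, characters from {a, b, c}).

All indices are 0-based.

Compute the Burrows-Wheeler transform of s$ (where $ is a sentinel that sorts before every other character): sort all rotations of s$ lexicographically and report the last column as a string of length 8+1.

bca$bcaab

rank  rotation   last
    0  $acaabcbb  b
    1  aabcbb$ac  c
    2  abcbb$aca  a
    3  acaabcbb$  $
    4  b$acaabcb  b
    5  bb$acaabc  c
    6  bcbb$acaa  a
    7  caabcbb$a  a
    8  cbb$acaab  b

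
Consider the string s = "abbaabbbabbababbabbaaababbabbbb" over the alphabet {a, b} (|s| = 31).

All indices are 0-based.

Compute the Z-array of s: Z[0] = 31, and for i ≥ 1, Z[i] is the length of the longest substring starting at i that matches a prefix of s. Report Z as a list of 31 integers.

[31, 0, 0, 1, 3, 0, 0, 0, 4, 0, 0, 2, 0, 4, 0, 0, 5, 0, 0, 1, 1, 2, 0, 4, 0, 0, 3, 0, 0, 0, 0]

Z[0]=31
i=1: outside box; Z[1]=0
i=2: outside box; Z[2]=0
i=3: outside box; Z[3]=1 grow→box=[3,4)
i=4: outside box; Z[4]=3 grow→box=[4,7)
i=5: min(r-i=2, Z[1]=0)=0; Z[5]=0
i=6: min(r-i=1, Z[2]=0)=0; Z[6]=0
i=7: outside box; Z[7]=0
i=8: outside box; Z[8]=4 grow→box=[8,12)
i=9: min(r-i=3, Z[1]=0)=0; Z[9]=0
i=10: min(r-i=2, Z[2]=0)=0; Z[10]=0
i=11: min(r-i=1, Z[3]=1)=1; Z[11]=2 grow→box=[11,13)
i=12: min(r-i=1, Z[1]=0)=0; Z[12]=0
i=13: outside box; Z[13]=4 grow→box=[13,17)
i=14: min(r-i=3, Z[1]=0)=0; Z[14]=0
i=15: min(r-i=2, Z[2]=0)=0; Z[15]=0
i=16: min(r-i=1, Z[3]=1)=1; Z[16]=5 grow→box=[16,21)
i=17: min(r-i=4, Z[1]=0)=0; Z[17]=0
i=18: min(r-i=3, Z[2]=0)=0; Z[18]=0
i=19: min(r-i=2, Z[3]=1)=1; Z[19]=1
i=20: min(r-i=1, Z[4]=3)=1; Z[20]=1
i=21: outside box; Z[21]=2 grow→box=[21,23)
i=22: min(r-i=1, Z[1]=0)=0; Z[22]=0
i=23: outside box; Z[23]=4 grow→box=[23,27)
i=24: min(r-i=3, Z[1]=0)=0; Z[24]=0
i=25: min(r-i=2, Z[2]=0)=0; Z[25]=0
i=26: min(r-i=1, Z[3]=1)=1; Z[26]=3 grow→box=[26,29)
i=27: min(r-i=2, Z[1]=0)=0; Z[27]=0
i=28: min(r-i=1, Z[2]=0)=0; Z[28]=0
i=29: outside box; Z[29]=0
i=30: outside box; Z[30]=0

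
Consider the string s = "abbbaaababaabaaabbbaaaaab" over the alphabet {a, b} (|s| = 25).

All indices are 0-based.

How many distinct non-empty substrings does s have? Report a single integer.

250

sorted suffixes:
  #0 SA[0]=19  'aaaaab'
  #1 SA[1]=20  'aaaab'
  #2 SA[2]=21  'aaab'
  #3 SA[3]=4  'aaababaabaaabbbaaaaab'
  #4 SA[4]=13  'aaabbbaaaaab'
  #5 SA[5]=22  'aab'
  #6 SA[6]=10  'aabaaabbbaaaaab'
  #7 SA[7]=5  'aababaabaaabbbaaaaab'
  #8 SA[8]=14  'aabbbaaaaab'
  #9 SA[9]=23  'ab'
  #10 SA[10]=11  'abaaabbbaaaaab'
  #11 SA[11]=8  'abaabaaabbbaaaaab'
  #12 SA[12]=6  'ababaabaaabbbaaaaab'
  #13 SA[13]=15  'abbbaaaaab'
  #14 SA[14]=0  'abbbaaababaabaaabbbaaaaab'
  #15 SA[15]=24  'b'
  #16 SA[16]=18  'baaaaab'
  #17 SA[17]=3  'baaababaabaaabbbaaaaab'
  #18 SA[18]=12  'baaabbbaaaaab'
  #19 SA[19]=9  'baabaaabbbaaaaab'
  #20 SA[20]=7  'babaabaaabbbaaaaab'
  #21 SA[21]=17  'bbaaaaab'
  #22 SA[22]=2  'bbaaababaabaaabbbaaaaab'
  #23 SA[23]=16  'bbbaaaaab'
  #24 SA[24]=1  'bbbaaababaabaaabbbaaaaab'

SA = [19, 20, 21, 4, 13, 22, 10, 5, 14, 23, 11, 8, 6, 15, 0, 24, 18, 3, 12, 9, 7, 17, 2, 16, 1]
rank  pair      lcp
   1  s[19:],s[20:]  4  'aaaa'
   2  s[20:],s[21:]  3  'aaa'
   3  s[21:],s[4:]  4  'aaab'
   4  s[4:],s[13:]  4  'aaab'
   5  s[13:],s[22:]  2  'aa'
   6  s[22:],s[10:]  3  'aab'
   7  s[10:],s[5:]  4  'aaba'
   8  s[5:],s[14:]  3  'aab'
   9  s[14:],s[23:]  1  'a'
  10  s[23:],s[11:]  2  'ab'
  11  s[11:],s[8:]  4  'abaa'
  12  s[8:],s[6:]  3  'aba'
  13  s[6:],s[15:]  2  'ab'
  14  s[15:],s[0:]  7  'abbbaaa'
  15  s[0:],s[24:]  0  ''
  16  s[24:],s[18:]  1  'b'
  17  s[18:],s[3:]  4  'baaa'
  18  s[3:],s[12:]  5  'baaab'
  19  s[12:],s[9:]  3  'baa'
  20  s[9:],s[7:]  2  'ba'
  21  s[7:],s[17:]  1  'b'
  22  s[17:],s[2:]  5  'bbaaa'
  23  s[2:],s[16:]  2  'bb'
  24  s[16:],s[1:]  6  'bbbaaa'

n(n+1)/2 = 25·26/2 = 325
Σ LCP = 0 + 4 + 3 + 4 + 4 + 2 + 3 + 4 + 3 + 1 + 2 + 4 + 3 + 2 + 7 + 0 + 1 + 4 + 5 + 3 + 2 + 1 + 5 + 2 + 6 = 75
distinct = 325 − 75 = 250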